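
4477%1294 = 595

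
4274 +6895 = 11169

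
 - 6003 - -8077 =2074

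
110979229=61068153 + 49911076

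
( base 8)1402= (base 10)770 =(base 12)542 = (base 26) 13G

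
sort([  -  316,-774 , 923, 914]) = [ - 774 , - 316,  914, 923 ]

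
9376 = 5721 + 3655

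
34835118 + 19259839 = 54094957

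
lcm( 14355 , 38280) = 114840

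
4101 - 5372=  -  1271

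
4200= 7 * 600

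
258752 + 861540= 1120292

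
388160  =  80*4852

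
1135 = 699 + 436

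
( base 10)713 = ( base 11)599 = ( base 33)LK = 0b1011001001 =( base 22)1a9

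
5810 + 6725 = 12535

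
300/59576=75/14894 =0.01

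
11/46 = 11/46=0.24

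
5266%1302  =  58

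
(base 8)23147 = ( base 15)2DA6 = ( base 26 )ee3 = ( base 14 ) 3823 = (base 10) 9831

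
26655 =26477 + 178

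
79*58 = 4582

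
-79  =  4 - 83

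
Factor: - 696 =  - 2^3*3^1*29^1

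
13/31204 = 13/31204 =0.00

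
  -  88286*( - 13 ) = 1147718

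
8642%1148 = 606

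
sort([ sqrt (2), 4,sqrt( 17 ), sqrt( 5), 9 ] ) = [ sqrt( 2 ),sqrt( 5 ), 4,sqrt( 17),9]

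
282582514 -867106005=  - 584523491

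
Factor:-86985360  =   - 2^4*3^3 * 5^1*7^1 * 11^1*523^1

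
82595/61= 82595/61  =  1354.02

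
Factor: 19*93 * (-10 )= - 2^1*3^1*5^1*19^1*31^1  =  -17670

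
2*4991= 9982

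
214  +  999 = 1213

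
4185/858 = 4+251/286 = 4.88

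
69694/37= 69694/37 = 1883.62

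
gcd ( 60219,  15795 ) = 9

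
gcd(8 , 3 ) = 1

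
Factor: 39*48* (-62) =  - 116064=-  2^5 * 3^2 * 13^1*31^1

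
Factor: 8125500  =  2^2*3^1*5^3* 5417^1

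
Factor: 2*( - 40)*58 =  - 4640= -  2^5*5^1 * 29^1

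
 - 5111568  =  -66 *77448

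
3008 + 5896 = 8904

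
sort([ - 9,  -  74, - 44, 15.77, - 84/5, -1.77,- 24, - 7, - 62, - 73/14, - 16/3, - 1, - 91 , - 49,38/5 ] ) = [ - 91, - 74 , - 62, - 49 ,  -  44, - 24, -84/5,-9, - 7, - 16/3,-73/14,  -  1.77, - 1, 38/5,15.77]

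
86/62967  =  86/62967=0.00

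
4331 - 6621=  - 2290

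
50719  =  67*757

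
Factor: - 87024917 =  - 7^1 * 2767^1*4493^1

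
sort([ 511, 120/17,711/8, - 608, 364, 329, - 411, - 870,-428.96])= [ - 870, - 608, -428.96, - 411, 120/17, 711/8, 329, 364 , 511] 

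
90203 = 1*90203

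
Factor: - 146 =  - 2^1*73^1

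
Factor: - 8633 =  - 89^1*97^1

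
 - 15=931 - 946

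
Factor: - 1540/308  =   - 5^1  =  - 5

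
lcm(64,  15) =960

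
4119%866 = 655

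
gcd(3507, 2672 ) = 167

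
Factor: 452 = 2^2 * 113^1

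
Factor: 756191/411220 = 2^(  -  2)*5^(-1 )*29^( - 1)*709^( -1) * 756191^1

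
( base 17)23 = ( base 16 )25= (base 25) 1c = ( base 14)29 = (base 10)37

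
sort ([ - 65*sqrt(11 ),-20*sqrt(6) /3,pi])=[- 65*sqrt ( 11),-20*sqrt(6 )/3 , pi ] 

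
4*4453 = 17812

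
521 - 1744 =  - 1223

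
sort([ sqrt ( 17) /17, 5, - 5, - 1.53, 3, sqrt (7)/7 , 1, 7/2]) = [  -  5,  -  1.53, sqrt(17)/17, sqrt( 7 ) /7, 1, 3, 7/2, 5]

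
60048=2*30024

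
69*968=66792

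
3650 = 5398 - 1748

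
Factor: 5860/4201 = 2^2*5^1*293^1 * 4201^(  -  1)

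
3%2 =1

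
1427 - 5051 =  - 3624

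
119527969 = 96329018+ 23198951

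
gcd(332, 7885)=83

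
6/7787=6/7787  =  0.00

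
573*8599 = 4927227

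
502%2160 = 502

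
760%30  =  10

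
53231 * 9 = 479079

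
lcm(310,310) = 310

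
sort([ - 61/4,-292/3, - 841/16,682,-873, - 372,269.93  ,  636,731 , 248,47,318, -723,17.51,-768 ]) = [ - 873, - 768,  -  723, - 372 ,-292/3, - 841/16, - 61/4,17.51, 47,248,269.93,318, 636,682,  731]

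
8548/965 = 8+828/965 = 8.86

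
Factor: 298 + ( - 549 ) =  - 251^1= - 251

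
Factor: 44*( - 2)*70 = -2^4*5^1 * 7^1*11^1=-6160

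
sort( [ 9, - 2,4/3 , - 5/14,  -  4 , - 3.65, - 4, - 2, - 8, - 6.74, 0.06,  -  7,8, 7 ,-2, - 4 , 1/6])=[ - 8, - 7, - 6.74, - 4,-4 , - 4, - 3.65, - 2 , - 2,-2, - 5/14,0.06 , 1/6,4/3,7 , 8,  9]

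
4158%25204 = 4158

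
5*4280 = 21400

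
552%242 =68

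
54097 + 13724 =67821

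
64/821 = 64/821 = 0.08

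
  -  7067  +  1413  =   - 5654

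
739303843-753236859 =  - 13933016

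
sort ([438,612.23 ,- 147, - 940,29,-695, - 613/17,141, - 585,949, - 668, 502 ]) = [ - 940, - 695, - 668,-585, - 147, - 613/17, 29,141,438,502, 612.23,  949 ] 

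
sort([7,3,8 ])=[ 3, 7, 8] 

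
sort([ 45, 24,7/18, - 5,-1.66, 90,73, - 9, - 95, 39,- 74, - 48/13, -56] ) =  [-95, - 74, - 56  , - 9 , - 5,- 48/13, - 1.66, 7/18, 24 , 39,45, 73,90 ]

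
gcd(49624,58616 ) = 8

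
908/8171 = 908/8171= 0.11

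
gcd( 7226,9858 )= 2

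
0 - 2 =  - 2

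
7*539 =3773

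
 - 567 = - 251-316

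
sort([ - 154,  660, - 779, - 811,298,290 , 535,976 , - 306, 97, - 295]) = [ - 811, - 779, - 306, - 295, - 154, 97, 290, 298, 535,660, 976] 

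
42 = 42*1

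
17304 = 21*824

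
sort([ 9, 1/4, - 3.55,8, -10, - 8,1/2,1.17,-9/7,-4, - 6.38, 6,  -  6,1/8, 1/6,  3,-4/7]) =[  -  10, - 8,-6.38, - 6,  -  4,-3.55, - 9/7, - 4/7,1/8, 1/6, 1/4,1/2, 1.17,  3,6,  8 , 9] 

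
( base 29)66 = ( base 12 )130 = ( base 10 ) 180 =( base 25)75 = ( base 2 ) 10110100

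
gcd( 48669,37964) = 1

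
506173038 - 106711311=399461727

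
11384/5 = 11384/5 = 2276.80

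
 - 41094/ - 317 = 129 + 201/317  =  129.63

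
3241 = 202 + 3039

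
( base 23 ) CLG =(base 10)6847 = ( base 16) 1abf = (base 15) 2067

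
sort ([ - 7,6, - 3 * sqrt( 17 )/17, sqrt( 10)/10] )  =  [ - 7,- 3*sqrt(17 ) /17,sqrt( 10) /10,6] 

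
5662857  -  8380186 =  - 2717329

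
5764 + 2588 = 8352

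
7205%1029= 2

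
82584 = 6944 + 75640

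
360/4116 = 30/343 = 0.09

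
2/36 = 1/18= 0.06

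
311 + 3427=3738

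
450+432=882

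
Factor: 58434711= 3^1*19478237^1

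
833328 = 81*10288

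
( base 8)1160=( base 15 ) 2b9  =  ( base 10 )624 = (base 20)1b4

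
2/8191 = 2/8191 =0.00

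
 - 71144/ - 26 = 2736 + 4/13= 2736.31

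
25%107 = 25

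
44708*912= 40773696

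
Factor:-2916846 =  -  2^1 *3^2 * 131^1*1237^1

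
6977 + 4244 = 11221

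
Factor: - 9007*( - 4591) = 4591^1*9007^1 = 41351137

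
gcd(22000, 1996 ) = 4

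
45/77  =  45/77 = 0.58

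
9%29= 9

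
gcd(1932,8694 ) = 966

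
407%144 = 119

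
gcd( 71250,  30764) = 2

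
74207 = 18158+56049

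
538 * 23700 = 12750600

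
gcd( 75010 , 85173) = 1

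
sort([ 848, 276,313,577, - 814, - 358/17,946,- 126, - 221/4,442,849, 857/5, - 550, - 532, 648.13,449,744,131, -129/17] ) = [ - 814,  -  550, - 532, - 126,- 221/4,-358/17,-129/17,  131,857/5 , 276,313,442, 449,577,648.13, 744 , 848,849,946]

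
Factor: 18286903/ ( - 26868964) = -2^(  -  2)*19^( - 1)*29^(-1) * 73^(-1)*113^1*167^ ( - 1 )*161831^1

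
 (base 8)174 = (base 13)97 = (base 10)124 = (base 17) 75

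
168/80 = 21/10 = 2.10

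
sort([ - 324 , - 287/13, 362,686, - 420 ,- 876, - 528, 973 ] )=[-876, - 528 , - 420, - 324,  -  287/13, 362, 686, 973 ] 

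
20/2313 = 20/2313 = 0.01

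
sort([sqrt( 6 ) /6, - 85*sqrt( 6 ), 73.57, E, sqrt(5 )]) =[  -  85*sqrt(6 ), sqrt (6)/6,sqrt(5 ),E,73.57]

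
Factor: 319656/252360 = 3^( - 1 )*5^( - 1)*19^1 =19/15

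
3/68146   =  3/68146 = 0.00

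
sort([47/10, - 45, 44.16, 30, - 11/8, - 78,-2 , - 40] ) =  [ - 78, - 45, -40, - 2 , - 11/8, 47/10,  30,44.16] 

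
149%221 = 149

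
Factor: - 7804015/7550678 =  - 2^( - 1)*5^1 * 23^1*79^1*859^1 * 3775339^( - 1)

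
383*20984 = 8036872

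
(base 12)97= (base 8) 163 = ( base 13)8b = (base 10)115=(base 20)5f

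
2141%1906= 235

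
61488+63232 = 124720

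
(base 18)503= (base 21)3E6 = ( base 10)1623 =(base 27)263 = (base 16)657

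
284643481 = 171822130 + 112821351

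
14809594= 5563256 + 9246338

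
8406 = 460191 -451785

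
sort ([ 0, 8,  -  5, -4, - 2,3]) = [ - 5,-4, - 2,0 , 3,8]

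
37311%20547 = 16764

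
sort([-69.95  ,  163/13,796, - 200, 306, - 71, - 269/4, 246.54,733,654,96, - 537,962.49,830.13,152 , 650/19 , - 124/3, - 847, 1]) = [ - 847, - 537, - 200, - 71, - 69.95, - 269/4 , - 124/3,1,163/13, 650/19, 96  ,  152, 246.54, 306,654, 733,796, 830.13,962.49]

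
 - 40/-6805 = 8/1361  =  0.01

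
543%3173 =543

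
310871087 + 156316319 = 467187406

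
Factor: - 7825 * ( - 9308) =2^2*5^2*13^1*179^1 * 313^1 = 72835100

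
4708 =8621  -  3913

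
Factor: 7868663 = 11^1 * 521^1*1373^1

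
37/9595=37/9595= 0.00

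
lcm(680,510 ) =2040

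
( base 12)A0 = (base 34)3I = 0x78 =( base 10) 120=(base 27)4C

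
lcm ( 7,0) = 0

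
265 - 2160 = -1895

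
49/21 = 2 + 1/3 = 2.33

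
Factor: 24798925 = 5^2*991957^1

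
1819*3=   5457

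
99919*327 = 32673513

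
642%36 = 30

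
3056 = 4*764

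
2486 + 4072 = 6558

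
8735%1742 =25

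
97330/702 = 48665/351 = 138.65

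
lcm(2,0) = 0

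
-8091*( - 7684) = 62171244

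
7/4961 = 7/4961 = 0.00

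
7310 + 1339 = 8649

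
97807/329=297 + 2/7 = 297.29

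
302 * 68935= 20818370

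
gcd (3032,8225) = 1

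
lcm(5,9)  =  45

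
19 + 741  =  760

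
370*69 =25530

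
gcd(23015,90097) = 1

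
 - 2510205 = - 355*7071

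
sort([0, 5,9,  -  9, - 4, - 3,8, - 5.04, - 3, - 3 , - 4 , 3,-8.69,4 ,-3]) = [-9, - 8.69,-5.04 , - 4, - 4, - 3  , - 3,-3, - 3, 0, 3 , 4, 5,8,9]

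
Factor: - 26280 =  -2^3*3^2*5^1*73^1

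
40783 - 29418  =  11365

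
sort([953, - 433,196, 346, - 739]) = [  -  739, - 433 , 196, 346,953] 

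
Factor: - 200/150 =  - 4/3  =  -2^2*3^( - 1) 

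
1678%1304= 374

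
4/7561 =4/7561= 0.00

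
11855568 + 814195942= 826051510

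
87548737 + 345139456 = 432688193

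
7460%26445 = 7460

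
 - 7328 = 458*( - 16) 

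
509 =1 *509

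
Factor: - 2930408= - 2^3*13^1*19^1*1483^1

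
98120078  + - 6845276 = 91274802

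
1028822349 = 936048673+92773676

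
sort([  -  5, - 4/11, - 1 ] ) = [-5,  -  1 , - 4/11]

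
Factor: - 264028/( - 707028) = 3^( - 1 )*7^(  -  1) * 19^( - 1)*149^1 = 149/399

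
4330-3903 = 427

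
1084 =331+753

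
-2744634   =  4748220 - 7492854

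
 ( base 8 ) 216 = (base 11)11A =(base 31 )4I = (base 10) 142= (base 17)86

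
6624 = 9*736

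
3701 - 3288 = 413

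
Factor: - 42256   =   - 2^4 * 19^1*139^1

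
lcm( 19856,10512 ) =178704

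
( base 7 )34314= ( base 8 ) 21035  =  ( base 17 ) 1d3c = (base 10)8733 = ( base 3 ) 102222110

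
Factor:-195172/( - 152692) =647^( - 1)* 827^1 = 827/647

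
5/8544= 5/8544 = 0.00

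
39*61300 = 2390700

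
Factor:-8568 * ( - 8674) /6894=4128824/383 = 2^3*7^1* 17^1 * 383^( - 1)*  4337^1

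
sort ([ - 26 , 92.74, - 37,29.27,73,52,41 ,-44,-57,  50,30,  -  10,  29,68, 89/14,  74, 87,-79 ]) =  [- 79,  -  57, - 44, - 37,  -  26, - 10,89/14,29, 29.27, 30, 41, 50,52, 68,73,74,87, 92.74 ] 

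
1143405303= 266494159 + 876911144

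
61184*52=3181568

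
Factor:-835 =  - 5^1*167^1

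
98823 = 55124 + 43699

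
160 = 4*40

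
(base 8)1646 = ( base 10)934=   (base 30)114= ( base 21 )22A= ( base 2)1110100110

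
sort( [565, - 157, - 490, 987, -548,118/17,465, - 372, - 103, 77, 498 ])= [-548,-490, - 372, - 157, - 103 , 118/17, 77,465,  498 , 565, 987]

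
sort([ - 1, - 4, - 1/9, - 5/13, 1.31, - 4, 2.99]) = [ - 4, - 4, - 1, - 5/13 , - 1/9, 1.31,  2.99]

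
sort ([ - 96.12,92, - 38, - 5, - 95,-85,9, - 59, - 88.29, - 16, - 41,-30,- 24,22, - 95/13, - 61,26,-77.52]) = [ - 96.12,-95 , - 88.29,- 85, - 77.52, - 61, - 59,  -  41, - 38,- 30, - 24, - 16,-95/13, - 5, 9,22,26 , 92]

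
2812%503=297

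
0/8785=0 = 0.00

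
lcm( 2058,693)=67914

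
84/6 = 14 = 14.00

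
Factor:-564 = - 2^2 * 3^1*47^1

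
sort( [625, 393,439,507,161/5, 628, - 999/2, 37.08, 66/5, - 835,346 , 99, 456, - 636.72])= [ - 835,-636.72, - 999/2,66/5,161/5,37.08 , 99,346,393,439, 456,507,625, 628 ]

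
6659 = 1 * 6659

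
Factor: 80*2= 2^5*5^1  =  160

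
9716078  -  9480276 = 235802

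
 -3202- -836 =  - 2366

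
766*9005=6897830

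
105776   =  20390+85386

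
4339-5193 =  - 854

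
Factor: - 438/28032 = - 2^ ( - 6) = - 1/64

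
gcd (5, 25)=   5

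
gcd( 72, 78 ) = 6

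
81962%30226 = 21510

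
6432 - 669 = 5763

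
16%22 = 16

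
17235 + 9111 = 26346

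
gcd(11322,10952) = 74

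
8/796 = 2/199 = 0.01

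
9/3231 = 1/359=0.00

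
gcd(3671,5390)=1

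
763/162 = 4  +  115/162 = 4.71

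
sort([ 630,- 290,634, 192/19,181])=[  -  290,192/19, 181, 630, 634]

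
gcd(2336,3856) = 16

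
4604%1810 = 984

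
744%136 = 64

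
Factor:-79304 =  - 2^3*23^1 * 431^1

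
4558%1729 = 1100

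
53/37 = 53/37 = 1.43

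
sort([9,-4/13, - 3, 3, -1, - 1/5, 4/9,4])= [-3, - 1, - 4/13, - 1/5, 4/9, 3, 4, 9 ] 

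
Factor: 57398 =2^1*11^1 * 2609^1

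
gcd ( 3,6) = 3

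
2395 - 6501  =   - 4106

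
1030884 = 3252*317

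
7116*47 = 334452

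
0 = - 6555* 0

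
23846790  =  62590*381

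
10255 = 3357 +6898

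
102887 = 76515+26372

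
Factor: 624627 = 3^2 * 69403^1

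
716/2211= 716/2211 = 0.32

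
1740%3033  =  1740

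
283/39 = 283/39 = 7.26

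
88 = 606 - 518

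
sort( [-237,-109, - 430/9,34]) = [ - 237, - 109 ,-430/9,34]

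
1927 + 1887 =3814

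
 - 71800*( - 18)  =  1292400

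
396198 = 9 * 44022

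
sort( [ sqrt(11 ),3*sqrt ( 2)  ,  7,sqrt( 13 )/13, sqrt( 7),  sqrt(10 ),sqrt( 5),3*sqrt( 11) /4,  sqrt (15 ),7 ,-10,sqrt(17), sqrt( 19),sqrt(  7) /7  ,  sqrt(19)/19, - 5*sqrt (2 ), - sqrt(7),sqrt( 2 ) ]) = [-10, - 5 * sqrt(2) ,-sqrt (7), sqrt(19) /19 , sqrt( 13)/13 , sqrt(7)/7,  sqrt( 2), sqrt( 5), 3 * sqrt( 11 )/4, sqrt(7), sqrt(10) , sqrt(11 ),sqrt( 15 ), sqrt( 17) , 3 * sqrt( 2),sqrt(19),7, 7 ]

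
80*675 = 54000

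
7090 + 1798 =8888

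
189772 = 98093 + 91679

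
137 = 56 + 81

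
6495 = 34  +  6461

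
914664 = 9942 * 92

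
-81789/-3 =27263+0/1  =  27263.00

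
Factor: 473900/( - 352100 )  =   - 503^( - 1) * 677^1= - 677/503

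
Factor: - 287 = -7^1*41^1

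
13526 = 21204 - 7678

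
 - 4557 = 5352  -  9909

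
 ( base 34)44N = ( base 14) 1a59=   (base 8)11257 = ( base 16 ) 12af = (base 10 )4783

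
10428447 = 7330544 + 3097903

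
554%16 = 10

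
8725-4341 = 4384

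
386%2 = 0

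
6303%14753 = 6303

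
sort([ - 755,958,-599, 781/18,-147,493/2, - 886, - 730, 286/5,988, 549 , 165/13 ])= [ - 886, - 755, - 730 , - 599, - 147, 165/13, 781/18, 286/5, 493/2,549 , 958, 988]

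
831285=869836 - 38551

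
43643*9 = 392787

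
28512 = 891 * 32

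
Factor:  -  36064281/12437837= -3^1*11^1*19^( - 1 )*59^1*18523^1*654623^( - 1 )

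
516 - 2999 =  - 2483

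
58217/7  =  8316+ 5/7 = 8316.71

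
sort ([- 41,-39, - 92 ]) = [ - 92, - 41, - 39 ]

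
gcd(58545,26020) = 6505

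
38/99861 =38/99861=0.00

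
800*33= 26400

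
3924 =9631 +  - 5707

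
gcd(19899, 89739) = 9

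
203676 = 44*4629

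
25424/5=25424/5 =5084.80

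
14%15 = 14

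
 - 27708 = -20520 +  - 7188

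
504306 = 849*594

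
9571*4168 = 39891928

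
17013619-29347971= - 12334352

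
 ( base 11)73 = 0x50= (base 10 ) 80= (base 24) 38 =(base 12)68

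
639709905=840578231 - 200868326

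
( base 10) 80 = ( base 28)2o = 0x50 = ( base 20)40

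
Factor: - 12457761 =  -3^1*4152587^1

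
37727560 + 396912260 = 434639820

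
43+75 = 118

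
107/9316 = 107/9316=   0.01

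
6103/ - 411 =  -6103/411 = - 14.85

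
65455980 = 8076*8105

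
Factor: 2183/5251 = 37/89= 37^1*89^ ( - 1 ) 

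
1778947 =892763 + 886184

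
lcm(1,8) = 8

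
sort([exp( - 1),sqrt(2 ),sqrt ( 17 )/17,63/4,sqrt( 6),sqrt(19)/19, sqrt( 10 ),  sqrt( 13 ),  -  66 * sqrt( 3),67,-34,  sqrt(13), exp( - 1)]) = [ - 66*sqrt( 3 ),- 34,  sqrt( 19 )/19,sqrt( 17 )/17,  exp( - 1 ),exp( - 1),sqrt ( 2 ), sqrt(6 ), sqrt (10 ),sqrt(13),sqrt(13 ),63/4,67 ]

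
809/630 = 809/630=1.28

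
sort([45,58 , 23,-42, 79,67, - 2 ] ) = [ - 42, - 2,23,45,  58 , 67 , 79 ] 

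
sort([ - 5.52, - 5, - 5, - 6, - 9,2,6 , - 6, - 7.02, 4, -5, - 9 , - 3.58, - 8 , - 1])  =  [ - 9,- 9,-8, - 7.02,-6 , - 6, - 5.52 , - 5, - 5,- 5 , - 3.58 , - 1, 2,4, 6 ] 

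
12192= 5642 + 6550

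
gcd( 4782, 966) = 6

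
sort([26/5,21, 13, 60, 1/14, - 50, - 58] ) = [ - 58, - 50,1/14,  26/5,13,  21, 60] 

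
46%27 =19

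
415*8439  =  3502185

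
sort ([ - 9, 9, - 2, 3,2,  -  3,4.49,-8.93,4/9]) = [ - 9, -8.93,- 3,  -  2,4/9,2,  3,4.49 , 9]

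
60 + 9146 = 9206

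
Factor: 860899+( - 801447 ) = 59452 = 2^2 * 89^1*167^1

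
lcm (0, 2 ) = 0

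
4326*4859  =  21020034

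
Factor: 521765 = 5^1* 241^1 * 433^1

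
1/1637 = 1/1637 = 0.00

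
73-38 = 35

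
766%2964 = 766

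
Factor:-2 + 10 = 8 = 2^3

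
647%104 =23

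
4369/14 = 312+1/14 = 312.07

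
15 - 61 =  - 46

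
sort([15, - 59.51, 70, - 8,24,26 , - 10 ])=[ - 59.51, - 10,  -  8, 15,  24 , 26, 70 ]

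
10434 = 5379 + 5055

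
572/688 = 143/172 = 0.83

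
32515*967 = 31442005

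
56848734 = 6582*8637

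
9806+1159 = 10965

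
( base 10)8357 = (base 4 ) 2002211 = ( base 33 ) 7M8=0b10000010100101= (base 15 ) 2722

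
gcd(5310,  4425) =885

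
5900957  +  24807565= 30708522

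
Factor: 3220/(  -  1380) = -3^( - 1 )*7^1 = -7/3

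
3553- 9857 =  - 6304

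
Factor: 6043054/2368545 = 2^1 * 3^(-1)*5^( - 1 )*269^( - 1 )*587^( - 1)*3021527^1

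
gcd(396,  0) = 396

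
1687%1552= 135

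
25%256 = 25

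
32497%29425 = 3072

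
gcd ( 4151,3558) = 593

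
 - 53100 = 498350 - 551450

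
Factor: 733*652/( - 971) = - 2^2 * 163^1*733^1 * 971^( - 1) = - 477916/971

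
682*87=59334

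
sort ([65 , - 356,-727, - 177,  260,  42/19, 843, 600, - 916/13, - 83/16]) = [ -727, - 356,- 177,-916/13,-83/16 , 42/19,65,  260, 600,  843] 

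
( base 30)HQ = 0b1000011000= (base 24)M8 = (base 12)388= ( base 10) 536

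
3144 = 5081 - 1937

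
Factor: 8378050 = 2^1*5^2*19^1*8819^1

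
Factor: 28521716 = 2^2*17^1  *607^1 * 691^1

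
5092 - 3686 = 1406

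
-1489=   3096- 4585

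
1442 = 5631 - 4189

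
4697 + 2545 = 7242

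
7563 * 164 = 1240332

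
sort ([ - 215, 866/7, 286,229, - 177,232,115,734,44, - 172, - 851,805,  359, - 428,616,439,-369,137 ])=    [ - 851, - 428, - 369, - 215, - 177, - 172,  44, 115, 866/7,137 , 229,232, 286,359, 439,  616, 734, 805]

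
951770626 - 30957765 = 920812861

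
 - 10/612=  - 5/306  =  - 0.02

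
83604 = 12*6967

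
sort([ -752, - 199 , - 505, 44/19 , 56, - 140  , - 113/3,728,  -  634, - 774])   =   [-774, - 752,- 634,-505,-199, - 140, - 113/3, 44/19, 56,728]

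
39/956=39/956 = 0.04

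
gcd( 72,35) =1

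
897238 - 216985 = 680253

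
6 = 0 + 6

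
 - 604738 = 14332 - 619070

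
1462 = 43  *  34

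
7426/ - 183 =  - 41 + 77/183=- 40.58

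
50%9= 5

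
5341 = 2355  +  2986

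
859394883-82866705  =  776528178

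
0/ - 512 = 0/1 = - 0.00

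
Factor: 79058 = 2^1*7^1 * 5647^1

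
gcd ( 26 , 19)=1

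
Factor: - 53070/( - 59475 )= 2^1*5^ ( - 1 ) *13^( - 1 )*29^1 = 58/65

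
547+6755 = 7302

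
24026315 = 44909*535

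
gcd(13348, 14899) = 47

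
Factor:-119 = -7^1*17^1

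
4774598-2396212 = 2378386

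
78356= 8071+70285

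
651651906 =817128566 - 165476660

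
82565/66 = 1250 + 65/66=1250.98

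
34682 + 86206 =120888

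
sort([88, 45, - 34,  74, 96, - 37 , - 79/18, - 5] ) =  [ - 37, - 34, -5, - 79/18, 45,74,88,96]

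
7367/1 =7367=7367.00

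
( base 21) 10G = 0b111001001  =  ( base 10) 457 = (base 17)19f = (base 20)12h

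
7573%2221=910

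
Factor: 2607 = 3^1* 11^1 *79^1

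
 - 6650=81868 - 88518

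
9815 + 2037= 11852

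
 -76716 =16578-93294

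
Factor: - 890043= - 3^1*7^1*11^1 * 3853^1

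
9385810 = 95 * 98798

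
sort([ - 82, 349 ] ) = [  -  82,349] 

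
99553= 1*99553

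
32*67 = 2144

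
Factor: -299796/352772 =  - 249/293 = - 3^1*83^1*293^( - 1)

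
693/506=1 + 17/46=1.37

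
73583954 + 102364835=175948789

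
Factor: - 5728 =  - 2^5*179^1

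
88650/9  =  9850 = 9850.00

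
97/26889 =97/26889 =0.00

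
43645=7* 6235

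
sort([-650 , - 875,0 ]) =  [ - 875,-650,0 ] 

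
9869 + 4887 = 14756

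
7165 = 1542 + 5623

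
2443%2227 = 216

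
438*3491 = 1529058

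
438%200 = 38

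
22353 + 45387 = 67740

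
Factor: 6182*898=5551436 =2^2*11^1*281^1 * 449^1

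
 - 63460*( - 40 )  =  2538400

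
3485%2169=1316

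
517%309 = 208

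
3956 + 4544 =8500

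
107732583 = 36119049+71613534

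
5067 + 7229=12296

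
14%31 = 14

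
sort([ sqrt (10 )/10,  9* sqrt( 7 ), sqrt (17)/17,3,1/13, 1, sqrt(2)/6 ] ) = [ 1/13 , sqrt( 2)/6 , sqrt( 17)/17, sqrt( 10)/10, 1, 3,9*sqrt (7)]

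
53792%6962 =5058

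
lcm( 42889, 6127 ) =42889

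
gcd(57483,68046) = 3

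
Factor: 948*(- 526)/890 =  - 249324/445 =- 2^2*3^1*5^( - 1 )*79^1*89^( - 1)*263^1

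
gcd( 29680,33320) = 280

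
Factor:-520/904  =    -  65/113 = -5^1*13^1*113^(  -  1 )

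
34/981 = 34/981 = 0.03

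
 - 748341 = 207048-955389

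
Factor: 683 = 683^1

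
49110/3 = 16370 = 16370.00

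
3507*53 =185871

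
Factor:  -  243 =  - 3^5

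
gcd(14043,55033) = 1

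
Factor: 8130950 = 2^1 * 5^2*137^1*1187^1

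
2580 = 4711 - 2131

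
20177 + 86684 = 106861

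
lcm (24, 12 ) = 24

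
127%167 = 127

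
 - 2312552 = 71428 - 2383980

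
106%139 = 106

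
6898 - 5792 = 1106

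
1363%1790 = 1363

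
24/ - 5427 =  - 8/1809 =- 0.00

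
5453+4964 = 10417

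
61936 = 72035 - 10099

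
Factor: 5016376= 2^3*619^1*1013^1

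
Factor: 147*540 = 2^2*3^4*5^1*7^2 = 79380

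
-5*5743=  - 28715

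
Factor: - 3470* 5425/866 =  - 9412375/433 = - 5^3* 7^1*31^1*347^1*  433^( - 1 )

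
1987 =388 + 1599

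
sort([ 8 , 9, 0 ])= [ 0 , 8, 9 ] 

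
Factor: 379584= 2^6*3^2*659^1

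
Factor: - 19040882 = -2^1*7^1*31^1 * 73^1*601^1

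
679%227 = 225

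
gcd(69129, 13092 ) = 3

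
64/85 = 64/85=0.75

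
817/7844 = 817/7844= 0.10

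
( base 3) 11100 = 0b1110101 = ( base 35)3C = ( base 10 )117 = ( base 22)57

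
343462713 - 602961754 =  -259499041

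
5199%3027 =2172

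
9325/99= 94+ 19/99 = 94.19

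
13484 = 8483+5001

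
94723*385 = 36468355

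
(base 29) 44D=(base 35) 2TS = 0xDA5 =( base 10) 3493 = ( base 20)8ED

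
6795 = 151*45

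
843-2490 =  - 1647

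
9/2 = 9/2= 4.50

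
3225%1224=777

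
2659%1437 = 1222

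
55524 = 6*9254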